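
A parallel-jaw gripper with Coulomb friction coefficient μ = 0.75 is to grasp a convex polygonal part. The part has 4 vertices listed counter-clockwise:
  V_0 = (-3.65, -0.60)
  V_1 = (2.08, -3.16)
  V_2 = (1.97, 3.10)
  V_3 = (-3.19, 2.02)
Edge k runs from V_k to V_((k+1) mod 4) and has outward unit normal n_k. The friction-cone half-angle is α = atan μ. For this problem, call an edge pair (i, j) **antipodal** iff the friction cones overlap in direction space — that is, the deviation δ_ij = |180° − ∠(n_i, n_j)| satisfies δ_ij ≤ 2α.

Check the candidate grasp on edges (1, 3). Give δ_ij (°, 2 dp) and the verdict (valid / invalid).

δ = 10.96°, valid

α = atan 0.75 = 36.87°;  2α = 73.74°
edge 1: e_1 = (-0.11, +6.26);  n_1 = (+0.9998, +0.0176)
edge 3: e_3 = (-0.46, -2.62);  n_3 = (-0.9849, +0.1729)
∠(n_1, n_3) = 169.04°
δ = |180° − 169.04°| = 10.96°
10.96° ≤ 2α = 73.74°  →  valid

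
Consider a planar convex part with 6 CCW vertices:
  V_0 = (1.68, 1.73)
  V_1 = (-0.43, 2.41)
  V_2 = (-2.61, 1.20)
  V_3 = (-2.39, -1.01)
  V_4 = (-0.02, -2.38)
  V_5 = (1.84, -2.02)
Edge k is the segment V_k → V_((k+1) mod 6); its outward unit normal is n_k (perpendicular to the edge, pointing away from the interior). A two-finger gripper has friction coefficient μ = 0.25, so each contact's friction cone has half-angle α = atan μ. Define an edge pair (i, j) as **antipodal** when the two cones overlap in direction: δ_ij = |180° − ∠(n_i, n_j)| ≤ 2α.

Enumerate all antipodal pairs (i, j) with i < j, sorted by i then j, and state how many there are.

count = 3; pairs: (0,3), (1,4), (2,5)

α = atan 0.25 = 14.04°;  2α = 28.07°
n_0 = (+0.3067, +0.9518)
n_1 = (-0.4853, +0.8743)
n_2 = (-0.9951, -0.0991)
n_3 = (-0.5005, -0.8658)
n_4 = (+0.1900, -0.9818)
n_5 = (+0.9991, +0.0426)
  (0,1): δ = 133.10°  ·
  (0,2): δ = 66.45°  ·
  (0,3): δ = 12.17°  ✓
  (0,4): δ = 28.82°  ·
  (0,5): δ = 110.31°  ·
  (1,2): δ = 113.35°  ·
  (1,3): δ = 59.06°  ·
  (1,4): δ = 18.08°  ✓
  (1,5): δ = 63.41°  ·
  (2,3): δ = 125.72°  ·
  (2,4): δ = 84.73°  ·
  (2,5): δ = 3.24°  ✓
  (3,4): δ = 139.02°  ·
  (3,5): δ = 57.53°  ·
  (4,5): δ = 98.51°  ·
antipodal pairs: 3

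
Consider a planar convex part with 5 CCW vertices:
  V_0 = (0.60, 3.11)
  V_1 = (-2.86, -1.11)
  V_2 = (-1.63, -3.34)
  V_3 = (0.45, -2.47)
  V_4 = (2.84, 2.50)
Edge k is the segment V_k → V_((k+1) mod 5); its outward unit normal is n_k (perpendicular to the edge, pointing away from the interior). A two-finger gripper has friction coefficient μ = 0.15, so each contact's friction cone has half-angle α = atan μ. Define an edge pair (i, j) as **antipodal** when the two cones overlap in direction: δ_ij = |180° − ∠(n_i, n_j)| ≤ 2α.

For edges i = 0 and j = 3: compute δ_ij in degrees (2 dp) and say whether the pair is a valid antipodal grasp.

α = atan 0.15 = 8.53°;  2α = 17.06°
edge 0: e_0 = (-3.46, -4.22);  n_0 = (-0.7733, +0.6340)
edge 3: e_3 = (+2.39, +4.97);  n_3 = (+0.9012, -0.4334)
∠(n_0, n_3) = 166.33°
δ = |180° − 166.33°| = 13.67°
13.67° ≤ 2α = 17.06°  →  valid

δ = 13.67°, valid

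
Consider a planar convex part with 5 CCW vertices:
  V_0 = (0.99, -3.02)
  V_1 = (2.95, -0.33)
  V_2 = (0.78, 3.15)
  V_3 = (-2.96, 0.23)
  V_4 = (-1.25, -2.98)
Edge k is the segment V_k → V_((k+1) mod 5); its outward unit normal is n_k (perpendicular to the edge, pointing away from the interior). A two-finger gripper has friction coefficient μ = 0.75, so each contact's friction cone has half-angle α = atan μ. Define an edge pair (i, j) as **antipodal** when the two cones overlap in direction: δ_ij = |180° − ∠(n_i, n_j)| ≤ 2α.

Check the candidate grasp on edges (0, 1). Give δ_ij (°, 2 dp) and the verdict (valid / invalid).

δ = 111.98°, invalid

α = atan 0.75 = 36.87°;  2α = 73.74°
edge 0: e_0 = (+1.96, +2.69);  n_0 = (+0.8082, -0.5889)
edge 1: e_1 = (-2.17, +3.48);  n_1 = (+0.8485, +0.5291)
∠(n_0, n_1) = 68.02°
δ = |180° − 68.02°| = 111.98°
111.98° > 2α = 73.74°  →  invalid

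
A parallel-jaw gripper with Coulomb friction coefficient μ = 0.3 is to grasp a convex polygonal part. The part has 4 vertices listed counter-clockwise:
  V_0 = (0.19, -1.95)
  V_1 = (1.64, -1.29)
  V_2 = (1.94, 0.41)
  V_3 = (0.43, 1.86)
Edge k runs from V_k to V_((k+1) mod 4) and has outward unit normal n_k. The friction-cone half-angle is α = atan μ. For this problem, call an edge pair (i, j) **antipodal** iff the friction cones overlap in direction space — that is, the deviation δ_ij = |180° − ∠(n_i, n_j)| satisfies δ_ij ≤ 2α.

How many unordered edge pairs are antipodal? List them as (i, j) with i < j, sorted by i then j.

count = 1; pairs: (1,3)

α = atan 0.3 = 16.70°;  2α = 33.40°
n_0 = (+0.4143, -0.9102)
n_1 = (+0.9848, -0.1738)
n_2 = (+0.6926, +0.7213)
n_3 = (-0.9980, +0.0629)
  (0,1): δ = 124.48°  ·
  (0,2): δ = 68.31°  ·
  (0,3): δ = 61.92°  ·
  (1,2): δ = 123.83°  ·
  (1,3): δ = 6.40°  ✓
  (2,3): δ = 49.77°  ·
antipodal pairs: 1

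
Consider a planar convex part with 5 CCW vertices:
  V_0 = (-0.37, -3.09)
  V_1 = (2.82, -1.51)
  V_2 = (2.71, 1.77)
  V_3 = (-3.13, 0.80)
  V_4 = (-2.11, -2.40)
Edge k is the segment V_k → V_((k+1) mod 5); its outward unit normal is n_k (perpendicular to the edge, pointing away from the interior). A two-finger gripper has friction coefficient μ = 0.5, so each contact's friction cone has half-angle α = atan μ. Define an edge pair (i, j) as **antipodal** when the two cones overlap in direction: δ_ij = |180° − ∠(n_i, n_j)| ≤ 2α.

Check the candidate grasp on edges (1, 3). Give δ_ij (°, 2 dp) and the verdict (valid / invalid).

α = atan 0.5 = 26.57°;  2α = 53.13°
edge 1: e_1 = (-0.11, +3.28);  n_1 = (+0.9994, +0.0335)
edge 3: e_3 = (+1.02, -3.20);  n_3 = (-0.9528, -0.3037)
∠(n_1, n_3) = 164.24°
δ = |180° − 164.24°| = 15.76°
15.76° ≤ 2α = 53.13°  →  valid

δ = 15.76°, valid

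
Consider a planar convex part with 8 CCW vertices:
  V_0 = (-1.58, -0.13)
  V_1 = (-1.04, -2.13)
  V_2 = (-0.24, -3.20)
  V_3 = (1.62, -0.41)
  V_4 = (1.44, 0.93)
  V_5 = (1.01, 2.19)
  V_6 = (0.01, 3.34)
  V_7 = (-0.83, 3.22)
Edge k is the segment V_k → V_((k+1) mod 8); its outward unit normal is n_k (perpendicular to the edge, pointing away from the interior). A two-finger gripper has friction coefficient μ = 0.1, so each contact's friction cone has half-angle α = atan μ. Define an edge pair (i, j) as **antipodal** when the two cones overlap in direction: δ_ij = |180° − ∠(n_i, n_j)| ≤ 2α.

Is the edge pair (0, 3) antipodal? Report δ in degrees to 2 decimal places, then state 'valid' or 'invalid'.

α = atan 0.1 = 5.71°;  2α = 11.42°
edge 0: e_0 = (+0.54, -2.00);  n_0 = (-0.9654, -0.2607)
edge 3: e_3 = (-0.18, +1.34);  n_3 = (+0.9911, +0.1331)
∠(n_0, n_3) = 172.54°
δ = |180° − 172.54°| = 7.46°
7.46° ≤ 2α = 11.42°  →  valid

δ = 7.46°, valid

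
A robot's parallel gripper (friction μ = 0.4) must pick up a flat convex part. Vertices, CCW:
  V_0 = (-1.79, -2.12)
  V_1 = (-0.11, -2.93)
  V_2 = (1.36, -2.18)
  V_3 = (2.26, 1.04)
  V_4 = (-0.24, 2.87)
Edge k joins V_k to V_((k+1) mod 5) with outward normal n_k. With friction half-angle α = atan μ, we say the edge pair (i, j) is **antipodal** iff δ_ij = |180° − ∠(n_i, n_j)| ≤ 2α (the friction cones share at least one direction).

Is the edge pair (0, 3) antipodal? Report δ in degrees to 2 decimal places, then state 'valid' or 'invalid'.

α = atan 0.4 = 21.80°;  2α = 43.60°
edge 0: e_0 = (+1.68, -0.81);  n_0 = (-0.4343, -0.9008)
edge 3: e_3 = (-2.50, +1.83);  n_3 = (+0.5907, +0.8069)
∠(n_0, n_3) = 169.54°
δ = |180° − 169.54°| = 10.46°
10.46° ≤ 2α = 43.60°  →  valid

δ = 10.46°, valid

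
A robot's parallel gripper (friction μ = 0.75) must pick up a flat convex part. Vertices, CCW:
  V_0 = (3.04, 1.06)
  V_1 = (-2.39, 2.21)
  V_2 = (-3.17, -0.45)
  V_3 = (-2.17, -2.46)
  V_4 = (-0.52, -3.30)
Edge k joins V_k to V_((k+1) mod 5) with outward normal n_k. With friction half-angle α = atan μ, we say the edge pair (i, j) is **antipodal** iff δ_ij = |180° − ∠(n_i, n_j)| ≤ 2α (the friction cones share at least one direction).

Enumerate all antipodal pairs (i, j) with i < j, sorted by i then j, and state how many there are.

α = atan 0.75 = 36.87°;  2α = 73.74°
n_0 = (+0.2072, +0.9783)
n_1 = (-0.9596, +0.2814)
n_2 = (-0.8953, -0.4454)
n_3 = (-0.4537, -0.8912)
n_4 = (+0.7746, -0.6325)
  (0,1): δ = 94.39°  ·
  (0,2): δ = 51.59°  ✓
  (0,3): δ = 15.02°  ✓
  (0,4): δ = 62.73°  ✓
  (1,2): δ = 137.21°  ·
  (1,3): δ = 100.64°  ·
  (1,4): δ = 22.89°  ✓
  (2,3): δ = 143.43°  ·
  (2,4): δ = 65.68°  ✓
  (3,4): δ = 102.25°  ·
antipodal pairs: 5

count = 5; pairs: (0,2), (0,3), (0,4), (1,4), (2,4)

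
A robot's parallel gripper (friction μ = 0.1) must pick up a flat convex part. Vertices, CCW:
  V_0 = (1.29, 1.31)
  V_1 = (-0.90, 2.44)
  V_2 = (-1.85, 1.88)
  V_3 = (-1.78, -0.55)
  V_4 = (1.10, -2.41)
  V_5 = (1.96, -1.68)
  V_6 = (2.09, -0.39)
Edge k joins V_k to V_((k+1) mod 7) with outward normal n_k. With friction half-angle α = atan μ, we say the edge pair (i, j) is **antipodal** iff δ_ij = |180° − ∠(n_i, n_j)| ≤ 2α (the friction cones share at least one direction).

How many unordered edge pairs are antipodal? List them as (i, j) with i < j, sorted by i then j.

α = atan 0.1 = 5.71°;  2α = 11.42°
n_0 = (+0.4585, +0.8887)
n_1 = (-0.5078, +0.8615)
n_2 = (-0.9996, -0.0288)
n_3 = (-0.5425, -0.8400)
n_4 = (+0.6471, -0.7624)
n_5 = (+0.9950, -0.1003)
n_6 = (+0.9048, +0.4258)
  (0,1): δ = 122.19°  ·
  (0,2): δ = 61.06°  ·
  (0,3): δ = 5.56°  ✓
  (0,4): δ = 67.62°  ·
  (0,5): δ = 111.54°  ·
  (0,6): δ = 142.49°  ·
  (1,2): δ = 118.87°  ·
  (1,3): δ = 63.37°  ·
  (1,4): δ = 9.81°  ✓
  (1,5): δ = 53.73°  ·
  (1,6): δ = 84.68°  ·
  (2,3): δ = 124.51°  ·
  (2,4): δ = 51.32°  ·
  (2,5): δ = 7.40°  ✓
  (2,6): δ = 23.55°  ·
  (3,4): δ = 106.82°  ·
  (3,5): δ = 62.90°  ·
  (3,6): δ = 31.94°  ·
  (4,5): δ = 136.08°  ·
  (4,6): δ = 105.12°  ·
  (5,6): δ = 149.04°  ·
antipodal pairs: 3

count = 3; pairs: (0,3), (1,4), (2,5)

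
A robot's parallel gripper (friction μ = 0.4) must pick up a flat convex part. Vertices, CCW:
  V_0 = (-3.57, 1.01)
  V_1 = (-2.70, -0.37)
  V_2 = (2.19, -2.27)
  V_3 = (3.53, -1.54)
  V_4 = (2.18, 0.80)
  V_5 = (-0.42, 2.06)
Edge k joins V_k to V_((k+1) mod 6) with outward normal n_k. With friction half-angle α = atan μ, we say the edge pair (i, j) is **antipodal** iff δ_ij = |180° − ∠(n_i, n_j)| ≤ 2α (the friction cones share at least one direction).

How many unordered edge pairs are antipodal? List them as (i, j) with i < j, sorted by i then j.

count = 6; pairs: (0,3), (0,4), (1,3), (1,4), (1,5), (2,5)

α = atan 0.4 = 21.80°;  2α = 43.60°
n_0 = (-0.8459, -0.5333)
n_1 = (-0.3622, -0.9321)
n_2 = (+0.4784, -0.8781)
n_3 = (+0.8662, +0.4997)
n_4 = (+0.4361, +0.8999)
n_5 = (-0.3162, +0.9487)
  (0,1): δ = 143.46°  ·
  (0,2): δ = 93.65°  ·
  (0,3): δ = 2.25°  ✓
  (0,4): δ = 31.92°  ✓
  (0,5): δ = 76.21°  ·
  (1,2): δ = 130.19°  ·
  (1,3): δ = 38.78°  ✓
  (1,4): δ = 4.62°  ✓
  (1,5): δ = 39.67°  ✓
  (2,3): δ = 88.60°  ·
  (2,4): δ = 54.44°  ·
  (2,5): δ = 10.15°  ✓
  (3,4): δ = 145.84°  ·
  (3,5): δ = 101.55°  ·
  (4,5): δ = 135.71°  ·
antipodal pairs: 6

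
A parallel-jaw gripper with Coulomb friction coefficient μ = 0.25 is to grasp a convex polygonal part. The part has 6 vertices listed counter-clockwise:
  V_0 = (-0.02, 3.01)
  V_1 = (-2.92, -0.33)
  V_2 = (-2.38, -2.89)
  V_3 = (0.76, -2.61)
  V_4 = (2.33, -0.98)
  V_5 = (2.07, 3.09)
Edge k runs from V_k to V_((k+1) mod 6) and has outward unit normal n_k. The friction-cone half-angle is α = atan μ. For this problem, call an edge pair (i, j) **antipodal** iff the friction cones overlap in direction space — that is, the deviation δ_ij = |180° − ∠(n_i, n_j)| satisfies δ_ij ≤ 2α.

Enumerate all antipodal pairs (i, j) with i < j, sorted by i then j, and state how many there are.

count = 3; pairs: (0,3), (1,4), (2,5)

α = atan 0.25 = 14.04°;  2α = 28.07°
n_0 = (-0.7551, +0.6556)
n_1 = (-0.9785, -0.2064)
n_2 = (+0.0888, -0.9960)
n_3 = (+0.7202, -0.6937)
n_4 = (+0.9980, +0.0638)
n_5 = (-0.0382, +0.9993)
  (0,1): δ = 127.12°  ·
  (0,2): δ = 43.94°  ·
  (0,3): δ = 2.96°  ✓
  (0,4): δ = 44.62°  ·
  (0,5): δ = 133.16°  ·
  (1,2): δ = 96.82°  ·
  (1,3): δ = 55.84°  ·
  (1,4): δ = 8.26°  ✓
  (1,5): δ = 80.28°  ·
  (2,3): δ = 139.02°  ·
  (2,4): δ = 91.44°  ·
  (2,5): δ = 2.90°  ✓
  (3,4): δ = 132.42°  ·
  (3,5): δ = 43.88°  ·
  (4,5): δ = 91.46°  ·
antipodal pairs: 3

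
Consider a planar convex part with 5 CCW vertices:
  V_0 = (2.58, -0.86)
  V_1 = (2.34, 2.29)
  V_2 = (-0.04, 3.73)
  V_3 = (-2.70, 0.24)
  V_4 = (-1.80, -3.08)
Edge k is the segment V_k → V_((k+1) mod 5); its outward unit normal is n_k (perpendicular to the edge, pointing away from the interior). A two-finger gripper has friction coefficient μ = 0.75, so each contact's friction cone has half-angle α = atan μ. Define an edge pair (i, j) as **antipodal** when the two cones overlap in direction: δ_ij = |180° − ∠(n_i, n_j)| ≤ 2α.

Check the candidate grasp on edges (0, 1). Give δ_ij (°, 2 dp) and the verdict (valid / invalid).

α = atan 0.75 = 36.87°;  2α = 73.74°
edge 0: e_0 = (-0.24, +3.15);  n_0 = (+0.9971, +0.0760)
edge 1: e_1 = (-2.38, +1.44);  n_1 = (+0.5177, +0.8556)
∠(n_0, n_1) = 54.47°
δ = |180° − 54.47°| = 125.53°
125.53° > 2α = 73.74°  →  invalid

δ = 125.53°, invalid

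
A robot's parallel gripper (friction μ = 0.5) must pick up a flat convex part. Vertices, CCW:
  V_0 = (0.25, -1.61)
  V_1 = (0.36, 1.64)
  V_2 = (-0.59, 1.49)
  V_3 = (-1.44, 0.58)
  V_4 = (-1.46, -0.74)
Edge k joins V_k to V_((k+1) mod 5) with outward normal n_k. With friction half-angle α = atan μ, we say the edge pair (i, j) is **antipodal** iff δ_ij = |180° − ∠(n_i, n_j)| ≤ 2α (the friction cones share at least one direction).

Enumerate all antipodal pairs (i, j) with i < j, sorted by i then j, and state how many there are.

α = atan 0.5 = 26.57°;  2α = 53.13°
n_0 = (+0.9994, -0.0338)
n_1 = (-0.1560, +0.9878)
n_2 = (-0.7308, +0.6826)
n_3 = (-0.9999, +0.0151)
n_4 = (-0.4535, -0.8913)
  (0,1): δ = 79.09°  ·
  (0,2): δ = 41.11°  ✓
  (0,3): δ = 1.07°  ✓
  (0,4): δ = 64.97°  ·
  (1,2): δ = 142.02°  ·
  (1,3): δ = 99.84°  ·
  (1,4): δ = 35.94°  ✓
  (2,3): δ = 137.82°  ·
  (2,4): δ = 73.92°  ·
  (3,4): δ = 116.10°  ·
antipodal pairs: 3

count = 3; pairs: (0,2), (0,3), (1,4)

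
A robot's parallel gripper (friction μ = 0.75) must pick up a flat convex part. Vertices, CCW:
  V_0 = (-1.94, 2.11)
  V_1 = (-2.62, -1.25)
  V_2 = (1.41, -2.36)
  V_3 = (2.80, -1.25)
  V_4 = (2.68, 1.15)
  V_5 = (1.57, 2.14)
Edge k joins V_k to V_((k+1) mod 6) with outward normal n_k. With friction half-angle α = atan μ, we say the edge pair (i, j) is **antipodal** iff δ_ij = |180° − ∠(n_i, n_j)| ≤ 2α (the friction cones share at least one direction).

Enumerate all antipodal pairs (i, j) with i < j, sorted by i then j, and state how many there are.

count = 7; pairs: (0,2), (0,3), (0,4), (1,3), (1,4), (1,5), (2,5)

α = atan 0.75 = 36.87°;  2α = 73.74°
n_0 = (-0.9801, +0.1984)
n_1 = (-0.2655, -0.9641)
n_2 = (+0.6240, -0.7814)
n_3 = (+0.9988, +0.0499)
n_4 = (+0.6656, +0.7463)
n_5 = (-0.0085, +1.0000)
  (0,1): δ = 93.96°  ·
  (0,2): δ = 39.95°  ✓
  (0,3): δ = 14.30°  ✓
  (0,4): δ = 59.71°  ✓
  (0,5): δ = 101.93°  ·
  (1,2): δ = 125.99°  ·
  (1,3): δ = 71.74°  ✓
  (1,4): δ = 26.33°  ✓
  (1,5): δ = 15.89°  ✓
  (2,3): δ = 125.75°  ·
  (2,4): δ = 80.34°  ·
  (2,5): δ = 38.12°  ✓
  (3,4): δ = 134.59°  ·
  (3,5): δ = 92.37°  ·
  (4,5): δ = 137.78°  ·
antipodal pairs: 7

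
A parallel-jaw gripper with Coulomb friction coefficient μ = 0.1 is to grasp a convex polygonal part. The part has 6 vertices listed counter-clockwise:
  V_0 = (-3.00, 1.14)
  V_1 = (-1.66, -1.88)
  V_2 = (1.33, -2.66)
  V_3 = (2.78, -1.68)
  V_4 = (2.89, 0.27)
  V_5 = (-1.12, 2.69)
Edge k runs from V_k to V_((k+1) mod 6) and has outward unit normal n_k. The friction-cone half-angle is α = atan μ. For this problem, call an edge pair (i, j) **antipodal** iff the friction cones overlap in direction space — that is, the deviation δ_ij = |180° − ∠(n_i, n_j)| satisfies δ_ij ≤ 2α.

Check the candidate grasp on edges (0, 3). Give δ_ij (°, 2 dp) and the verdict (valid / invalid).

α = atan 0.1 = 5.71°;  2α = 11.42°
edge 0: e_0 = (+1.34, -3.02);  n_0 = (-0.9141, -0.4056)
edge 3: e_3 = (+0.11, +1.95);  n_3 = (+0.9984, -0.0563)
∠(n_0, n_3) = 152.84°
δ = |180° − 152.84°| = 27.16°
27.16° > 2α = 11.42°  →  invalid

δ = 27.16°, invalid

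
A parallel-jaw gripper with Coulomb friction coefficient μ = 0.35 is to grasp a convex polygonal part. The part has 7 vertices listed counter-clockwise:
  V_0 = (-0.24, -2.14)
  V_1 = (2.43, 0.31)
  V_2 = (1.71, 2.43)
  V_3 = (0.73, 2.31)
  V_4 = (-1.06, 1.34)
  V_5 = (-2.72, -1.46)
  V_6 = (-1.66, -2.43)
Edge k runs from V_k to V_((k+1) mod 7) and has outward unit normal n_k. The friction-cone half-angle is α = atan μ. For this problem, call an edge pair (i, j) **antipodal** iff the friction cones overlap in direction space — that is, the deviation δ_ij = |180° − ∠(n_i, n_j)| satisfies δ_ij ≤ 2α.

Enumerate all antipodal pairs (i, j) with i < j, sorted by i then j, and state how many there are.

count = 6; pairs: (0,2), (0,3), (0,4), (1,5), (2,6), (3,6)

α = atan 0.35 = 19.29°;  2α = 38.58°
n_0 = (+0.6761, -0.7368)
n_1 = (+0.9469, +0.3216)
n_2 = (-0.1215, +0.9926)
n_3 = (-0.4764, +0.8792)
n_4 = (-0.8602, +0.5100)
n_5 = (-0.6751, -0.7377)
n_6 = (+0.2001, -0.9798)
  (0,1): δ = 113.78°  ·
  (0,2): δ = 35.56°  ✓
  (0,3): δ = 14.09°  ✓
  (0,4): δ = 16.80°  ✓
  (0,5): δ = 95.00°  ·
  (0,6): δ = 149.00°  ·
  (1,2): δ = 101.78°  ·
  (1,3): δ = 80.31°  ·
  (1,4): δ = 49.42°  ·
  (1,5): δ = 28.78°  ✓
  (1,6): δ = 82.78°  ·
  (2,3): δ = 158.53°  ·
  (2,4): δ = 127.64°  ·
  (2,5): δ = 49.44°  ·
  (2,6): δ = 4.56°  ✓
  (3,4): δ = 149.12°  ·
  (3,5): δ = 70.91°  ·
  (3,6): δ = 16.91°  ✓
  (4,5): δ = 101.80°  ·
  (4,6): δ = 47.80°  ·
  (5,6): δ = 126.00°  ·
antipodal pairs: 6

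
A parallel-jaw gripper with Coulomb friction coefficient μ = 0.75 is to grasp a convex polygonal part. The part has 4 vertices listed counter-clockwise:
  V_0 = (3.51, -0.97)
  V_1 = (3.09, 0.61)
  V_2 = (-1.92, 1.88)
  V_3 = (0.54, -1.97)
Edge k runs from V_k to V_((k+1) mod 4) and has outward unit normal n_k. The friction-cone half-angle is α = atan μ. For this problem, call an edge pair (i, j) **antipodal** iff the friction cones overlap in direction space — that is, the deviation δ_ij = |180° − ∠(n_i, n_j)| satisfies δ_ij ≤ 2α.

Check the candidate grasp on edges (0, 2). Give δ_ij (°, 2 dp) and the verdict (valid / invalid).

α = atan 0.75 = 36.87°;  2α = 73.74°
edge 0: e_0 = (-0.42, +1.58);  n_0 = (+0.9664, +0.2569)
edge 2: e_2 = (+2.46, -3.85);  n_2 = (-0.8427, -0.5384)
∠(n_0, n_2) = 162.31°
δ = |180° − 162.31°| = 17.69°
17.69° ≤ 2α = 73.74°  →  valid

δ = 17.69°, valid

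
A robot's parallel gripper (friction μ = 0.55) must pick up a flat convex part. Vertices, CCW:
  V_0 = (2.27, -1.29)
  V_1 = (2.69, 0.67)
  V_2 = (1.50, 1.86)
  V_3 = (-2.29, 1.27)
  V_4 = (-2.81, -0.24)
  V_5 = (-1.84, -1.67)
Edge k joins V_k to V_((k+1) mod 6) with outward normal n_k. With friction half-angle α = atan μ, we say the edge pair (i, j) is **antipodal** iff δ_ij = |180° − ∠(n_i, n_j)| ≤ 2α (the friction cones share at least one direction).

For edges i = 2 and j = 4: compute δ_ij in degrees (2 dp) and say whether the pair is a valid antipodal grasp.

α = atan 0.55 = 28.81°;  2α = 57.62°
edge 2: e_2 = (-3.79, -0.59);  n_2 = (-0.1538, +0.9881)
edge 4: e_4 = (+0.97, -1.43);  n_4 = (-0.8276, -0.5614)
∠(n_2, n_4) = 115.30°
δ = |180° − 115.30°| = 64.70°
64.70° > 2α = 57.62°  →  invalid

δ = 64.70°, invalid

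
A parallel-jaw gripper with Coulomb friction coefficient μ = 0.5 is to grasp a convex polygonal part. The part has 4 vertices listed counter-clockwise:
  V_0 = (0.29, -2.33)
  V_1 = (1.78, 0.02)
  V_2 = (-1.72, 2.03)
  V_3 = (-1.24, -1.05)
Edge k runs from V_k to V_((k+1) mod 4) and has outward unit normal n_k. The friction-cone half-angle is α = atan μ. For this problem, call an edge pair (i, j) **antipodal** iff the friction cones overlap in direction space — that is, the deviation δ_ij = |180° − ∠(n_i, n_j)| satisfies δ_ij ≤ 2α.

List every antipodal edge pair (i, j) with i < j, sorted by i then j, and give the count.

α = atan 0.5 = 26.57°;  2α = 53.13°
n_0 = (+0.8445, -0.5355)
n_1 = (+0.4980, +0.8672)
n_2 = (-0.9881, -0.1540)
n_3 = (-0.6417, -0.7670)
  (0,1): δ = 87.49°  ·
  (0,2): δ = 41.23°  ✓
  (0,3): δ = 82.46°  ·
  (1,2): δ = 51.27°  ✓
  (1,3): δ = 10.05°  ✓
  (2,3): δ = 138.77°  ·
antipodal pairs: 3

count = 3; pairs: (0,2), (1,2), (1,3)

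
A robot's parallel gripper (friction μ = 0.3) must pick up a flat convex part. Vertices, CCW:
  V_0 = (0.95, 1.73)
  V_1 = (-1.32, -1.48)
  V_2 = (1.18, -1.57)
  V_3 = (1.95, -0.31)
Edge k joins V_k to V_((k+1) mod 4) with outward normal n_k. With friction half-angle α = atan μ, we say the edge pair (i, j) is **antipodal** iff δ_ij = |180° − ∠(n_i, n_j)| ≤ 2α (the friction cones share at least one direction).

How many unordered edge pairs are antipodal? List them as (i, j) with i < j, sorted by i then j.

count = 1; pairs: (0,2)

α = atan 0.3 = 16.70°;  2α = 33.40°
n_0 = (-0.8165, +0.5774)
n_1 = (-0.0360, -0.9994)
n_2 = (+0.8533, -0.5215)
n_3 = (+0.8979, +0.4402)
  (0,1): δ = 56.80°  ·
  (0,2): δ = 3.84°  ✓
  (0,3): δ = 61.38°  ·
  (1,2): δ = 119.37°  ·
  (1,3): δ = 61.82°  ·
  (2,3): δ = 122.46°  ·
antipodal pairs: 1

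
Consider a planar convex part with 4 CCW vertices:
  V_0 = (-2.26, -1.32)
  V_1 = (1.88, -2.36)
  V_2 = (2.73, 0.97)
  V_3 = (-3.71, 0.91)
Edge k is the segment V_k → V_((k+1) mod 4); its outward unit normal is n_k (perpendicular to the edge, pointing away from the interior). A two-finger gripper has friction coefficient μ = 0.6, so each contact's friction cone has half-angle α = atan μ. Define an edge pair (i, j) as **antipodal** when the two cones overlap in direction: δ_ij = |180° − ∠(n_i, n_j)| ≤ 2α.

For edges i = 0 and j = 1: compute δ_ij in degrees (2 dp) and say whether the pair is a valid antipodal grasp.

α = atan 0.6 = 30.96°;  2α = 61.93°
edge 0: e_0 = (+4.14, -1.04);  n_0 = (-0.2436, -0.9699)
edge 1: e_1 = (+0.85, +3.33);  n_1 = (+0.9689, -0.2473)
∠(n_0, n_1) = 89.78°
δ = |180° − 89.78°| = 90.22°
90.22° > 2α = 61.93°  →  invalid

δ = 90.22°, invalid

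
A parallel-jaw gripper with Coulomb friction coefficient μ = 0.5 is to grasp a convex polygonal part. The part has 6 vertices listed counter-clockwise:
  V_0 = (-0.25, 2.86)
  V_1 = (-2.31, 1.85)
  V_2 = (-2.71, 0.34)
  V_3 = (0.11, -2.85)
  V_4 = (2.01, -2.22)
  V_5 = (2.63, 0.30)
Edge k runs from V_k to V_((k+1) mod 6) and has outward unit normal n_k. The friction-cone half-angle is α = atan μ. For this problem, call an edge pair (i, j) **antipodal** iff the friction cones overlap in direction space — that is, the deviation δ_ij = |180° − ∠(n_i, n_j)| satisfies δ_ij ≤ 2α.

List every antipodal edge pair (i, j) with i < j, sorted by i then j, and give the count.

α = atan 0.5 = 26.57°;  2α = 53.13°
n_0 = (-0.4402, +0.8979)
n_1 = (-0.9667, +0.2561)
n_2 = (-0.7492, -0.6623)
n_3 = (+0.3147, -0.9492)
n_4 = (+0.9710, -0.2389)
n_5 = (+0.6644, +0.7474)
  (0,1): δ = 130.96°  ·
  (0,2): δ = 74.64°  ·
  (0,3): δ = 7.77°  ✓
  (0,4): δ = 50.06°  ✓
  (0,5): δ = 112.25°  ·
  (1,2): δ = 123.69°  ·
  (1,3): δ = 56.82°  ·
  (1,4): δ = 1.01°  ✓
  (1,5): δ = 63.20°  ·
  (2,3): δ = 113.13°  ·
  (2,4): δ = 55.30°  ·
  (2,5): δ = 6.89°  ✓
  (3,4): δ = 122.17°  ·
  (3,5): δ = 59.98°  ·
  (4,5): δ = 117.81°  ·
antipodal pairs: 4

count = 4; pairs: (0,3), (0,4), (1,4), (2,5)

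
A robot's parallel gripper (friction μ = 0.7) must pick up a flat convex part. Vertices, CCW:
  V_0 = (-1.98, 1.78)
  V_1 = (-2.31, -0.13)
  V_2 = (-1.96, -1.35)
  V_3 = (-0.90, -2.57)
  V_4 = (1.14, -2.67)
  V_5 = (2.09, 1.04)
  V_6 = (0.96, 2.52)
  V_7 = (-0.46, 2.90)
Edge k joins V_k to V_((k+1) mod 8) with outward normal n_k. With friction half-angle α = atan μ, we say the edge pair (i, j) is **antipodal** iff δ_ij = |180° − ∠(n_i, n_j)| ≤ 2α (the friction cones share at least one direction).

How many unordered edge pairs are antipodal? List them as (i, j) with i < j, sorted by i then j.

α = atan 0.7 = 34.99°;  2α = 69.98°
n_0 = (-0.9854, +0.1703)
n_1 = (-0.9612, -0.2758)
n_2 = (-0.7549, -0.6559)
n_3 = (-0.0490, -0.9988)
n_4 = (+0.9687, -0.2481)
n_5 = (+0.7948, +0.6069)
n_6 = (+0.2585, +0.9660)
n_7 = (-0.5932, +0.8051)
  (0,1): δ = 154.19°  ·
  (0,2): δ = 129.21°  ·
  (0,3): δ = 83.00°  ·
  (0,4): δ = 4.56°  ✓
  (0,5): δ = 47.16°  ✓
  (0,6): δ = 84.82°  ·
  (0,7): δ = 136.19°  ·
  (1,2): δ = 155.02°  ·
  (1,3): δ = 108.81°  ·
  (1,4): δ = 30.37°  ✓
  (1,5): δ = 21.35°  ✓
  (1,6): δ = 59.01°  ✓
  (1,7): δ = 110.38°  ·
  (2,3): δ = 133.79°  ·
  (2,4): δ = 55.35°  ✓
  (2,5): δ = 3.62°  ✓
  (2,6): δ = 34.03°  ✓
  (2,7): δ = 85.40°  ·
  (3,4): δ = 101.56°  ·
  (3,5): δ = 49.83°  ✓
  (3,6): δ = 12.18°  ✓
  (3,7): δ = 39.19°  ✓
  (4,5): δ = 128.27°  ·
  (4,6): δ = 90.62°  ·
  (4,7): δ = 39.25°  ✓
  (5,6): δ = 142.34°  ·
  (5,7): δ = 90.98°  ·
  (6,7): δ = 128.63°  ·
antipodal pairs: 12

count = 12; pairs: (0,4), (0,5), (1,4), (1,5), (1,6), (2,4), (2,5), (2,6), (3,5), (3,6), (3,7), (4,7)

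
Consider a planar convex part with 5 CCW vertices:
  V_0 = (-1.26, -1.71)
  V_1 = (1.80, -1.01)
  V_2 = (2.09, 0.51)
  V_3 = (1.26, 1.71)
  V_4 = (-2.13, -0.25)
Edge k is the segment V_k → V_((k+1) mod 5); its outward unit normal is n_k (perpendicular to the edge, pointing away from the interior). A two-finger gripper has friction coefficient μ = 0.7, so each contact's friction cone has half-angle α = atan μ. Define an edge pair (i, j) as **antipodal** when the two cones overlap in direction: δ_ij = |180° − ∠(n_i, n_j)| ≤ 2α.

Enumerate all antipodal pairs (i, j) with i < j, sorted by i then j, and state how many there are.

count = 5; pairs: (0,2), (0,3), (1,3), (1,4), (2,4)

α = atan 0.7 = 34.99°;  2α = 69.98°
n_0 = (+0.2230, -0.9748)
n_1 = (+0.9823, -0.1874)
n_2 = (+0.8224, +0.5689)
n_3 = (-0.5005, +0.8657)
n_4 = (-0.8590, -0.5119)
  (0,1): δ = 113.69°  ·
  (0,2): δ = 68.21°  ✓
  (0,3): δ = 17.15°  ✓
  (0,4): δ = 107.91°  ·
  (1,2): δ = 134.53°  ·
  (1,3): δ = 49.16°  ✓
  (1,4): δ = 41.59°  ✓
  (2,3): δ = 94.64°  ·
  (2,4): δ = 3.88°  ✓
  (3,4): δ = 89.24°  ·
antipodal pairs: 5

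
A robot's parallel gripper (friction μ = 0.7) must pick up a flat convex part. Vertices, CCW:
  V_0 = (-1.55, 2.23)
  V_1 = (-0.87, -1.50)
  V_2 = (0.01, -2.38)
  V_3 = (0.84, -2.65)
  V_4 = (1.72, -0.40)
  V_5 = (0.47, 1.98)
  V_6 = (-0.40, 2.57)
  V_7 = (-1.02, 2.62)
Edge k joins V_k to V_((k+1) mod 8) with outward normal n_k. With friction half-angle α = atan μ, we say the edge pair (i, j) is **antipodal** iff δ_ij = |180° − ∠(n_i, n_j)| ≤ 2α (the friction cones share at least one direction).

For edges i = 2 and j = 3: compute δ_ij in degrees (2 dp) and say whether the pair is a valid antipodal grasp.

δ = 93.34°, invalid

α = atan 0.7 = 34.99°;  2α = 69.98°
edge 2: e_2 = (+0.83, -0.27);  n_2 = (-0.3093, -0.9509)
edge 3: e_3 = (+0.88, +2.25);  n_3 = (+0.9313, -0.3642)
∠(n_2, n_3) = 86.66°
δ = |180° − 86.66°| = 93.34°
93.34° > 2α = 69.98°  →  invalid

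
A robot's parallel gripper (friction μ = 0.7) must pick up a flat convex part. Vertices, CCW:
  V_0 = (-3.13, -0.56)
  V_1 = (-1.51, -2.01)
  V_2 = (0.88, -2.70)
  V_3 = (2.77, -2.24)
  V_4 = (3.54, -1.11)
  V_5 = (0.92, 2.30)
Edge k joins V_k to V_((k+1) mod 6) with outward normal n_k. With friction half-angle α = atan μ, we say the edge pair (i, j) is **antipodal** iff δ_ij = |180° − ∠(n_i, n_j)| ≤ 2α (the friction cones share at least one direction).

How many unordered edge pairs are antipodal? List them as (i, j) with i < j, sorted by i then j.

α = atan 0.7 = 34.99°;  2α = 69.98°
n_0 = (-0.6669, -0.7451)
n_1 = (-0.2774, -0.9608)
n_2 = (+0.2365, -0.9716)
n_3 = (+0.8264, -0.5631)
n_4 = (+0.7930, +0.6093)
n_5 = (-0.5768, +0.8169)
  (0,1): δ = 154.27°  ·
  (0,2): δ = 124.49°  ·
  (0,3): δ = 82.44°  ·
  (0,4): δ = 10.63°  ✓
  (0,5): δ = 77.06°  ·
  (1,2): δ = 150.22°  ·
  (1,3): δ = 108.17°  ·
  (1,4): δ = 36.36°  ✓
  (1,5): δ = 51.33°  ✓
  (2,3): δ = 137.95°  ·
  (2,4): δ = 66.14°  ✓
  (2,5): δ = 21.55°  ✓
  (3,4): δ = 108.19°  ·
  (3,5): δ = 20.50°  ✓
  (4,5): δ = 92.31°  ·
antipodal pairs: 6

count = 6; pairs: (0,4), (1,4), (1,5), (2,4), (2,5), (3,5)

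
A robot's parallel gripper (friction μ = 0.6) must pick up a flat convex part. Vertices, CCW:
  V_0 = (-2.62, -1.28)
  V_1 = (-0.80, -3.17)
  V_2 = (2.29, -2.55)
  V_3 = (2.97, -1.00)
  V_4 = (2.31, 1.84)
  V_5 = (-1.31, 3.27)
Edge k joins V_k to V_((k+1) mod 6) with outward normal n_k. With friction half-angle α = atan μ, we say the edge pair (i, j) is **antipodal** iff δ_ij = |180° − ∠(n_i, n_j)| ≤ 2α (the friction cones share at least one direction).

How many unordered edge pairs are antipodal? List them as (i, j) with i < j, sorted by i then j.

α = atan 0.6 = 30.96°;  2α = 61.93°
n_0 = (-0.7203, -0.6936)
n_1 = (+0.1967, -0.9805)
n_2 = (+0.9158, -0.4017)
n_3 = (+0.9740, +0.2264)
n_4 = (+0.3674, +0.9301)
n_5 = (-0.9610, +0.2767)
  (0,1): δ = 122.57°  ·
  (0,2): δ = 67.61°  ·
  (0,3): δ = 30.84°  ✓
  (0,4): δ = 24.53°  ✓
  (0,5): δ = 120.02°  ·
  (1,2): δ = 125.03°  ·
  (1,3): δ = 88.26°  ·
  (1,4): δ = 32.90°  ✓
  (1,5): δ = 62.59°  ·
  (2,3): δ = 143.23°  ·
  (2,4): δ = 87.87°  ·
  (2,5): δ = 7.63°  ✓
  (3,4): δ = 124.64°  ·
  (3,5): δ = 29.14°  ✓
  (4,5): δ = 84.51°  ·
antipodal pairs: 5

count = 5; pairs: (0,3), (0,4), (1,4), (2,5), (3,5)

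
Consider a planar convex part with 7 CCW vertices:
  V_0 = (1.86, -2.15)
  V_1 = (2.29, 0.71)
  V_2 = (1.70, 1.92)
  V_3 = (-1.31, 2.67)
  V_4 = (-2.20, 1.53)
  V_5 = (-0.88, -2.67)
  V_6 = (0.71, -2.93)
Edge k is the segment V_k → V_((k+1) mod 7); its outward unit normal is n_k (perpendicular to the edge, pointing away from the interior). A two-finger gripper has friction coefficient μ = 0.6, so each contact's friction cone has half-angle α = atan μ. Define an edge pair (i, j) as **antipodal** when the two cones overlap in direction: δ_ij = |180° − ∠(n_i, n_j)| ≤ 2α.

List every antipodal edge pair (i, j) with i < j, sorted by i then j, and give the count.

α = atan 0.6 = 30.96°;  2α = 61.93°
n_0 = (+0.9889, -0.1487)
n_1 = (+0.8988, +0.4383)
n_2 = (+0.2418, +0.9703)
n_3 = (-0.7882, +0.6154)
n_4 = (-0.9540, -0.2998)
n_5 = (-0.1614, -0.9869)
n_6 = (+0.5613, -0.8276)
  (0,1): δ = 145.46°  ·
  (0,2): δ = 95.44°  ·
  (0,3): δ = 29.43°  ✓
  (0,4): δ = 26.00°  ✓
  (0,5): δ = 89.26°  ·
  (0,6): δ = 132.70°  ·
  (1,2): δ = 129.99°  ·
  (1,3): δ = 63.97°  ·
  (1,4): δ = 8.55°  ✓
  (1,5): δ = 54.72°  ✓
  (1,6): δ = 98.15°  ·
  (2,3): δ = 113.99°  ·
  (2,4): δ = 58.56°  ✓
  (2,5): δ = 4.70°  ✓
  (2,6): δ = 48.14°  ✓
  (3,4): δ = 124.57°  ·
  (3,5): δ = 61.31°  ✓
  (3,6): δ = 17.87°  ✓
  (4,5): δ = 116.73°  ·
  (4,6): δ = 73.30°  ·
  (5,6): δ = 136.57°  ·
antipodal pairs: 9

count = 9; pairs: (0,3), (0,4), (1,4), (1,5), (2,4), (2,5), (2,6), (3,5), (3,6)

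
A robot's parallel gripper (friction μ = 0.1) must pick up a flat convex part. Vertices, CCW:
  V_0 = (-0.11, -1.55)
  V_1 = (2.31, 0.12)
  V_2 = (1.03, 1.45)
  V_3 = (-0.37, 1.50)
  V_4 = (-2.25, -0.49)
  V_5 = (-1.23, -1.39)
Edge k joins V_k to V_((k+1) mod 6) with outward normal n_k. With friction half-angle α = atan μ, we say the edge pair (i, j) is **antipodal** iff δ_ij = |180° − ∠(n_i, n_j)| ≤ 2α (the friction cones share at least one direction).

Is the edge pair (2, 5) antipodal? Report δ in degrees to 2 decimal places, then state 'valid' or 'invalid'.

α = atan 0.1 = 5.71°;  2α = 11.42°
edge 2: e_2 = (-1.40, +0.05);  n_2 = (+0.0357, +0.9994)
edge 5: e_5 = (+1.12, -0.16);  n_5 = (-0.1414, -0.9899)
∠(n_2, n_5) = 173.92°
δ = |180° − 173.92°| = 6.08°
6.08° ≤ 2α = 11.42°  →  valid

δ = 6.08°, valid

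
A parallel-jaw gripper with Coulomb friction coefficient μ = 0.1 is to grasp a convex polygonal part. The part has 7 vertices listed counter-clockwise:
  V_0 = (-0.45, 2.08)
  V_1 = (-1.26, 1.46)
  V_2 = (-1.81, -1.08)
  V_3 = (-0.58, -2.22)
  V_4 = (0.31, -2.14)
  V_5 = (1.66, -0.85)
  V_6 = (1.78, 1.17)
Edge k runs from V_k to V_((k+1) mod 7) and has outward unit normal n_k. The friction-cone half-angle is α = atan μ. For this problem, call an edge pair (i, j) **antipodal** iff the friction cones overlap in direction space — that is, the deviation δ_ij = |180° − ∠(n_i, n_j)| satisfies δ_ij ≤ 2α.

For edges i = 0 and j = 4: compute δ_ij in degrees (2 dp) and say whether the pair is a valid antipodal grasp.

α = atan 0.1 = 5.71°;  2α = 11.42°
edge 0: e_0 = (-0.81, -0.62);  n_0 = (-0.6078, +0.7941)
edge 4: e_4 = (+1.35, +1.29);  n_4 = (+0.6909, -0.7230)
∠(n_0, n_4) = 173.73°
δ = |180° − 173.73°| = 6.27°
6.27° ≤ 2α = 11.42°  →  valid

δ = 6.27°, valid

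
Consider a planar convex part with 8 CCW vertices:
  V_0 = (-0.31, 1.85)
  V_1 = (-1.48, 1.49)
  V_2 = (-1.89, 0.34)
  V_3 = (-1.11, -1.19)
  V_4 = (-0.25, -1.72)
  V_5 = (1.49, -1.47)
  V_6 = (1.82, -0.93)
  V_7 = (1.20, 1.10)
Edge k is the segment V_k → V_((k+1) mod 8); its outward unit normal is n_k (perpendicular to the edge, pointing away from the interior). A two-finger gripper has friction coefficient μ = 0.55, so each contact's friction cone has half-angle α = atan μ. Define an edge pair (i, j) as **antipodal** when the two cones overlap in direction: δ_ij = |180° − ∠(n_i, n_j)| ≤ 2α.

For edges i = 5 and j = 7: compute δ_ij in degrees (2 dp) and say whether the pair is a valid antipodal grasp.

δ = 84.98°, invalid

α = atan 0.55 = 28.81°;  2α = 57.62°
edge 5: e_5 = (+0.33, +0.54);  n_5 = (+0.8533, -0.5215)
edge 7: e_7 = (-1.51, +0.75);  n_7 = (+0.4448, +0.8956)
∠(n_5, n_7) = 95.02°
δ = |180° − 95.02°| = 84.98°
84.98° > 2α = 57.62°  →  invalid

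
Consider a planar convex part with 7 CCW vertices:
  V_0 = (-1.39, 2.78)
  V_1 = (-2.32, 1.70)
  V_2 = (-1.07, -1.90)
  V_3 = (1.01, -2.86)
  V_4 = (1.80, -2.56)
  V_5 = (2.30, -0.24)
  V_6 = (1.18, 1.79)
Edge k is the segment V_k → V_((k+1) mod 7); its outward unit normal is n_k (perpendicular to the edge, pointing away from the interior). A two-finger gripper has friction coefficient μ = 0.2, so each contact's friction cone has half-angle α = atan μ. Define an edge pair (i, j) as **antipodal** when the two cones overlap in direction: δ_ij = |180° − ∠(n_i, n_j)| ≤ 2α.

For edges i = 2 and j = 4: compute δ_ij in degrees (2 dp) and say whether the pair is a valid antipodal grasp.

α = atan 0.2 = 11.31°;  2α = 22.62°
edge 2: e_2 = (+2.08, -0.96);  n_2 = (-0.4191, -0.9080)
edge 4: e_4 = (+0.50, +2.32);  n_4 = (+0.9776, -0.2107)
∠(n_2, n_4) = 102.61°
δ = |180° − 102.61°| = 77.39°
77.39° > 2α = 22.62°  →  invalid

δ = 77.39°, invalid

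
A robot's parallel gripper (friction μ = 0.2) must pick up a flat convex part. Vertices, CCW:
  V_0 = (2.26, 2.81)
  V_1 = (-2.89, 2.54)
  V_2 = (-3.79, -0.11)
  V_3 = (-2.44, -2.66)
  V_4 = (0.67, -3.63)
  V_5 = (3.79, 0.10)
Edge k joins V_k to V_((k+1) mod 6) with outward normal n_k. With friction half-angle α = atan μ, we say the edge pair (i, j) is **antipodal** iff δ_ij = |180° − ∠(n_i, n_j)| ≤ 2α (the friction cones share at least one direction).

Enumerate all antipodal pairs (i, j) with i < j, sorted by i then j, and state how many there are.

α = atan 0.2 = 11.31°;  2α = 22.62°
n_0 = (-0.0524, +0.9986)
n_1 = (-0.9469, +0.3216)
n_2 = (-0.8838, -0.4679)
n_3 = (-0.2978, -0.9546)
n_4 = (+0.7670, -0.6416)
n_5 = (+0.8708, +0.4916)
  (0,1): δ = 111.76°  ·
  (0,2): δ = 65.10°  ·
  (0,3): δ = 20.32°  ✓
  (0,4): δ = 47.09°  ·
  (0,5): δ = 116.45°  ·
  (1,2): δ = 133.34°  ·
  (1,3): δ = 88.56°  ·
  (1,4): δ = 21.15°  ✓
  (1,5): δ = 48.21°  ·
  (2,3): δ = 135.22°  ·
  (2,4): δ = 67.81°  ·
  (2,5): δ = 1.55°  ✓
  (3,4): δ = 112.59°  ·
  (3,5): δ = 43.23°  ·
  (4,5): δ = 110.64°  ·
antipodal pairs: 3

count = 3; pairs: (0,3), (1,4), (2,5)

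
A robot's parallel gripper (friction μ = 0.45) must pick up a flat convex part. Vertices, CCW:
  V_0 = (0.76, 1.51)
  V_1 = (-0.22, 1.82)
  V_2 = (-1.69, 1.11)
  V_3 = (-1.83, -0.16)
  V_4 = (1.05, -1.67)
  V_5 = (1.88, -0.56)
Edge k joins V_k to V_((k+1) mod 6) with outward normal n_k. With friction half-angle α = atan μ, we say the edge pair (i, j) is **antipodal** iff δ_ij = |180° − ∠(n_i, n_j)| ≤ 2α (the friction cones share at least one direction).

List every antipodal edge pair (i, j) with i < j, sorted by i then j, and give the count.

α = atan 0.45 = 24.23°;  2α = 48.46°
n_0 = (+0.3016, +0.9534)
n_1 = (-0.4349, +0.9005)
n_2 = (-0.9940, +0.1096)
n_3 = (-0.4644, -0.8857)
n_4 = (+0.8009, -0.5988)
n_5 = (+0.8795, +0.4759)
  (0,1): δ = 136.67°  ·
  (0,2): δ = 78.74°  ·
  (0,3): δ = 10.11°  ✓
  (0,4): δ = 70.77°  ·
  (0,5): δ = 135.97°  ·
  (1,2): δ = 122.07°  ·
  (1,3): δ = 53.45°  ·
  (1,4): δ = 27.43°  ✓
  (1,5): δ = 92.64°  ·
  (2,3): δ = 111.38°  ·
  (2,4): δ = 30.50°  ✓
  (2,5): δ = 34.71°  ✓
  (3,4): δ = 99.12°  ·
  (3,5): δ = 33.92°  ✓
  (4,5): δ = 114.80°  ·
antipodal pairs: 5

count = 5; pairs: (0,3), (1,4), (2,4), (2,5), (3,5)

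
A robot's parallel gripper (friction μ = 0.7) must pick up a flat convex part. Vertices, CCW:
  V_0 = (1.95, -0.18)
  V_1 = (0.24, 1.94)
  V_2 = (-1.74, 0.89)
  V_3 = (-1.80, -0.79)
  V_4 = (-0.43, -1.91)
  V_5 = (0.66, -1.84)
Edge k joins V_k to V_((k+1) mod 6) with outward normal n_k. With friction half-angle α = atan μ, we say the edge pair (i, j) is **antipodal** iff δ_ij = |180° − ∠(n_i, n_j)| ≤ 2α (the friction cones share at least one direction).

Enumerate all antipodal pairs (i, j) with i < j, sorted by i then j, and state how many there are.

α = atan 0.7 = 34.99°;  2α = 69.98°
n_0 = (+0.7784, +0.6278)
n_1 = (-0.4685, +0.8835)
n_2 = (-0.9994, +0.0357)
n_3 = (-0.6329, -0.7742)
n_4 = (+0.0641, -0.9979)
n_5 = (+0.7896, -0.6136)
  (0,1): δ = 100.95°  ·
  (0,2): δ = 40.94°  ✓
  (0,3): δ = 11.84°  ✓
  (0,4): δ = 54.78°  ✓
  (0,5): δ = 103.26°  ·
  (1,2): δ = 119.98°  ·
  (1,3): δ = 67.20°  ✓
  (1,4): δ = 24.26°  ✓
  (1,5): δ = 24.21°  ✓
  (2,3): δ = 127.22°  ·
  (2,4): δ = 84.28°  ·
  (2,5): δ = 35.81°  ✓
  (3,4): δ = 137.06°  ·
  (3,5): δ = 88.58°  ·
  (4,5): δ = 131.53°  ·
antipodal pairs: 7

count = 7; pairs: (0,2), (0,3), (0,4), (1,3), (1,4), (1,5), (2,5)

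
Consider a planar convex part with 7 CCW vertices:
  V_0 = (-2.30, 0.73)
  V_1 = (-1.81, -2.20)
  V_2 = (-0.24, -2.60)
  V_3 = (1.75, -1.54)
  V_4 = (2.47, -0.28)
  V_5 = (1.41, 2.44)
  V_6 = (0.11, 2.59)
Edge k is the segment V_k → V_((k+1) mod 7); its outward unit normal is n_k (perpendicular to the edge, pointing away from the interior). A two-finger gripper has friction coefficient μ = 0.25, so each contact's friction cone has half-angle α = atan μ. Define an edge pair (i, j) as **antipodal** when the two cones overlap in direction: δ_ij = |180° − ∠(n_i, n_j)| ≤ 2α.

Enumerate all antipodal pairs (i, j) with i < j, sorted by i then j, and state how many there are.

count = 4; pairs: (0,4), (1,5), (2,6), (3,6)

α = atan 0.25 = 14.04°;  2α = 28.07°
n_0 = (-0.9863, -0.1649)
n_1 = (-0.2469, -0.9690)
n_2 = (+0.4701, -0.8826)
n_3 = (+0.8682, -0.4961)
n_4 = (+0.9317, +0.3631)
n_5 = (+0.1146, +0.9934)
n_6 = (-0.6110, +0.7916)
  (0,1): δ = 113.79°  ·
  (0,2): δ = 71.45°  ·
  (0,3): δ = 39.24°  ·
  (0,4): δ = 11.80°  ✓
  (0,5): δ = 73.92°  ·
  (0,6): δ = 118.17°  ·
  (1,2): δ = 137.66°  ·
  (1,3): δ = 105.45°  ·
  (1,4): δ = 54.42°  ·
  (1,5): δ = 7.71°  ✓
  (1,6): δ = 51.95°  ·
  (2,3): δ = 147.79°  ·
  (2,4): δ = 96.75°  ·
  (2,5): δ = 34.62°  ·
  (2,6): δ = 9.62°  ✓
  (3,4): δ = 128.96°  ·
  (3,5): δ = 66.84°  ·
  (3,6): δ = 22.59°  ✓
  (4,5): δ = 117.87°  ·
  (4,6): δ = 73.63°  ·
  (5,6): δ = 135.76°  ·
antipodal pairs: 4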